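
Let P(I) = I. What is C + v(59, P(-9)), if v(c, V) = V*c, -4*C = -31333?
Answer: 29209/4 ≈ 7302.3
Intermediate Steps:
C = 31333/4 (C = -¼*(-31333) = 31333/4 ≈ 7833.3)
C + v(59, P(-9)) = 31333/4 - 9*59 = 31333/4 - 531 = 29209/4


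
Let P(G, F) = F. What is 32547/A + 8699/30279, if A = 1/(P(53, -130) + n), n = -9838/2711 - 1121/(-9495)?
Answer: -125438187340635186/28867039765 ≈ -4.3454e+6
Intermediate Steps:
n = -90372779/25740945 (n = -9838*1/2711 - 1121*(-1/9495) = -9838/2711 + 1121/9495 = -90372779/25740945 ≈ -3.5109)
A = -25740945/3436695629 (A = 1/(-130 - 90372779/25740945) = 1/(-3436695629/25740945) = -25740945/3436695629 ≈ -0.0074900)
32547/A + 8699/30279 = 32547/(-25740945/3436695629) + 8699/30279 = 32547*(-3436695629/25740945) + 8699*(1/30279) = -37284710879021/8580315 + 8699/30279 = -125438187340635186/28867039765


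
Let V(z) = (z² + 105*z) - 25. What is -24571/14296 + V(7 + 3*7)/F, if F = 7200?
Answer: -1722643/1429600 ≈ -1.2050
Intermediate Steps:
V(z) = -25 + z² + 105*z
-24571/14296 + V(7 + 3*7)/F = -24571/14296 + (-25 + (7 + 3*7)² + 105*(7 + 3*7))/7200 = -24571*1/14296 + (-25 + (7 + 21)² + 105*(7 + 21))*(1/7200) = -24571/14296 + (-25 + 28² + 105*28)*(1/7200) = -24571/14296 + (-25 + 784 + 2940)*(1/7200) = -24571/14296 + 3699*(1/7200) = -24571/14296 + 411/800 = -1722643/1429600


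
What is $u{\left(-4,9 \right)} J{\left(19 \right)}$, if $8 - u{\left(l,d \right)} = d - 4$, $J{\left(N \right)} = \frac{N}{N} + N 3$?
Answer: $174$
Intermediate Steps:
$J{\left(N \right)} = 1 + 3 N$
$u{\left(l,d \right)} = 12 - d$ ($u{\left(l,d \right)} = 8 - \left(d - 4\right) = 8 - \left(-4 + d\right) = 12 - d$)
$u{\left(-4,9 \right)} J{\left(19 \right)} = \left(12 - 9\right) \left(1 + 3 \cdot 19\right) = \left(12 - 9\right) \left(1 + 57\right) = 3 \cdot 58 = 174$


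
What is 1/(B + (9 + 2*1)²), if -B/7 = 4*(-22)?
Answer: 1/737 ≈ 0.0013569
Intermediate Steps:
B = 616 (B = -28*(-22) = -7*(-88) = 616)
1/(B + (9 + 2*1)²) = 1/(616 + (9 + 2*1)²) = 1/(616 + (9 + 2)²) = 1/(616 + 11²) = 1/(616 + 121) = 1/737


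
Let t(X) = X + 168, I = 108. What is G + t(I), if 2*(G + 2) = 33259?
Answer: 33807/2 ≈ 16904.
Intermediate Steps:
t(X) = 168 + X
G = 33255/2 (G = -2 + (½)*33259 = -2 + 33259/2 = 33255/2 ≈ 16628.)
G + t(I) = 33255/2 + (168 + 108) = 33255/2 + 276 = 33807/2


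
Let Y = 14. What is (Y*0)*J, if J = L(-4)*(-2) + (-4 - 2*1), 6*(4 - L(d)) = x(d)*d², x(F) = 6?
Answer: 0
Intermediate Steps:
L(d) = 4 - d²
J = 18 (J = (4 - 1*(-4)²)*(-2) + (-4 - 2*1) = (4 - 1*16)*(-2) + (-4 - 2) = (4 - 16)*(-2) - 6 = -12*(-2) - 6 = 24 - 6 = 18)
(Y*0)*J = (14*0)*18 = 0*18 = 0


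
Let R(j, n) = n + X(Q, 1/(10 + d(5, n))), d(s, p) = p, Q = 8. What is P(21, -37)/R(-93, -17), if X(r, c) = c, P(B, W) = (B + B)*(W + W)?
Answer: 1813/10 ≈ 181.30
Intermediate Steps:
P(B, W) = 4*B*W (P(B, W) = (2*B)*(2*W) = 4*B*W)
R(j, n) = n + 1/(10 + n)
P(21, -37)/R(-93, -17) = (4*21*(-37))/(((1 - 17*(10 - 17))/(10 - 17))) = -3108*(-7/(1 - 17*(-7))) = -3108*(-7/(1 + 119)) = -3108/((-⅐*120)) = -3108/(-120/7) = -3108*(-7/120) = 1813/10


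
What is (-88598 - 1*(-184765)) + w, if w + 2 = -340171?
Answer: -244006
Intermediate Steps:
w = -340173 (w = -2 - 340171 = -340173)
(-88598 - 1*(-184765)) + w = (-88598 - 1*(-184765)) - 340173 = (-88598 + 184765) - 340173 = 96167 - 340173 = -244006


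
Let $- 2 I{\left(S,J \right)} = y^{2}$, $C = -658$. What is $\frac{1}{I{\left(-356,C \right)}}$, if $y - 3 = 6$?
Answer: $- \frac{2}{81} \approx -0.024691$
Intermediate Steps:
$y = 9$ ($y = 3 + 6 = 9$)
$I{\left(S,J \right)} = - \frac{81}{2}$ ($I{\left(S,J \right)} = - \frac{9^{2}}{2} = \left(- \frac{1}{2}\right) 81 = - \frac{81}{2}$)
$\frac{1}{I{\left(-356,C \right)}} = \frac{1}{- \frac{81}{2}} = - \frac{2}{81}$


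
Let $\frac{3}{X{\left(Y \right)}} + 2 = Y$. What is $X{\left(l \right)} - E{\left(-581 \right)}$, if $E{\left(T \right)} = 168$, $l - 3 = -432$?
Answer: $- \frac{72411}{431} \approx -168.01$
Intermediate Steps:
$l = -429$ ($l = 3 - 432 = -429$)
$X{\left(Y \right)} = \frac{3}{-2 + Y}$
$X{\left(l \right)} - E{\left(-581 \right)} = \frac{3}{-2 - 429} - 168 = \frac{3}{-431} - 168 = 3 \left(- \frac{1}{431}\right) - 168 = - \frac{3}{431} - 168 = - \frac{72411}{431}$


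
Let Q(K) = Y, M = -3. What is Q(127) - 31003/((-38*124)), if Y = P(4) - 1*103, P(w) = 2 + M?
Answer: -459045/4712 ≈ -97.420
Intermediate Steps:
P(w) = -1 (P(w) = 2 - 3 = -1)
Y = -104 (Y = -1 - 1*103 = -1 - 103 = -104)
Q(K) = -104
Q(127) - 31003/((-38*124)) = -104 - 31003/((-38*124)) = -104 - 31003/(-4712) = -104 - 31003*(-1)/4712 = -104 - 1*(-31003/4712) = -104 + 31003/4712 = -459045/4712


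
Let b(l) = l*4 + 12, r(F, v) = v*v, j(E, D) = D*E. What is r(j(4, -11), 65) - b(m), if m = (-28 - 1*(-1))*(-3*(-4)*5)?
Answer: 10693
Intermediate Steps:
r(F, v) = v**2
m = -1620 (m = (-28 + 1)*(12*5) = -27*60 = -1620)
b(l) = 12 + 4*l (b(l) = 4*l + 12 = 12 + 4*l)
r(j(4, -11), 65) - b(m) = 65**2 - (12 + 4*(-1620)) = 4225 - (12 - 6480) = 4225 - 1*(-6468) = 4225 + 6468 = 10693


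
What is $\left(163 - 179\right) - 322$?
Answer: $-338$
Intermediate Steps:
$\left(163 - 179\right) - 322 = -16 - 322 = -338$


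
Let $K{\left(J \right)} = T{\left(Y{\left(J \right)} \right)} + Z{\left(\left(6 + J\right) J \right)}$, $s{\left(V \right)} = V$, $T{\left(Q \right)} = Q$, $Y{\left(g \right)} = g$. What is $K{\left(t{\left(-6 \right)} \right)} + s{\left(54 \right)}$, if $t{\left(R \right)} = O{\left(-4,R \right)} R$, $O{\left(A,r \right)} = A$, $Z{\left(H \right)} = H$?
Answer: $798$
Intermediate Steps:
$t{\left(R \right)} = - 4 R$
$K{\left(J \right)} = J + J \left(6 + J\right)$ ($K{\left(J \right)} = J + \left(6 + J\right) J = J + J \left(6 + J\right)$)
$K{\left(t{\left(-6 \right)} \right)} + s{\left(54 \right)} = \left(-4\right) \left(-6\right) \left(7 - -24\right) + 54 = 24 \left(7 + 24\right) + 54 = 24 \cdot 31 + 54 = 744 + 54 = 798$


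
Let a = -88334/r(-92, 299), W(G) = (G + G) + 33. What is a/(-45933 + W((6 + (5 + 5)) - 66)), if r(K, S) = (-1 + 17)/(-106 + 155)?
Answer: 2164183/368000 ≈ 5.8809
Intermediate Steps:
r(K, S) = 16/49
W(G) = 33 + 2*G (W(G) = 2*G + 33 = 33 + 2*G)
a = -2164183/8 (a = -88334/16/49 = -88334*49/16 = -2164183/8 ≈ -2.7052e+5)
a/(-45933 + W((6 + (5 + 5)) - 66)) = -2164183/(8*(-45933 + (33 + 2*((6 + (5 + 5)) - 66)))) = -2164183/(8*(-45933 + (33 + 2*((6 + 10) - 66)))) = -2164183/(8*(-45933 + (33 + 2*(16 - 66)))) = -2164183/(8*(-45933 + (33 + 2*(-50)))) = -2164183/(8*(-45933 + (33 - 100))) = -2164183/(8*(-45933 - 67)) = -2164183/8/(-46000) = -2164183/8*(-1/46000) = 2164183/368000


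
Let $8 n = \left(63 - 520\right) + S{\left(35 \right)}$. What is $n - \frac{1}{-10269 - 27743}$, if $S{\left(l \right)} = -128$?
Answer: $- \frac{5559253}{76024} \approx -73.125$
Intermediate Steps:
$n = - \frac{585}{8}$ ($n = \frac{\left(63 - 520\right) - 128}{8} = \frac{-457 - 128}{8} = \frac{1}{8} \left(-585\right) = - \frac{585}{8} \approx -73.125$)
$n - \frac{1}{-10269 - 27743} = - \frac{585}{8} - \frac{1}{-10269 - 27743} = - \frac{585}{8} - \frac{1}{-38012} = - \frac{585}{8} - - \frac{1}{38012} = - \frac{585}{8} + \frac{1}{38012} = - \frac{5559253}{76024}$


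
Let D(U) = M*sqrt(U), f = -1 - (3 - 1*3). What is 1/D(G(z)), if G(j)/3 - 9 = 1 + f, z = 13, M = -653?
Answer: -sqrt(3)/5877 ≈ -0.00029472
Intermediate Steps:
f = -1 (f = -1 - (3 - 3) = -1 - 1*0 = -1 + 0 = -1)
G(j) = 27 (G(j) = 27 + 3*(1 - 1) = 27 + 3*0 = 27 + 0 = 27)
D(U) = -653*sqrt(U)
1/D(G(z)) = 1/(-1959*sqrt(3)) = -sqrt(3)/5877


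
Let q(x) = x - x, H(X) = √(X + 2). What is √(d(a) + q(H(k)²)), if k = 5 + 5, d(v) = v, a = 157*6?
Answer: √942 ≈ 30.692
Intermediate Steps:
a = 942
k = 10
H(X) = √(2 + X)
q(x) = 0
√(d(a) + q(H(k)²)) = √(942 + 0) = √942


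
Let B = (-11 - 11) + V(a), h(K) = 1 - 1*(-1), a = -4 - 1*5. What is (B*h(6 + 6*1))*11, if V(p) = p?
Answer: -682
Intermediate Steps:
a = -9 (a = -4 - 5 = -9)
h(K) = 2 (h(K) = 1 + 1 = 2)
B = -31 (B = (-11 - 11) - 9 = -22 - 9 = -31)
(B*h(6 + 6*1))*11 = -31*2*11 = -62*11 = -682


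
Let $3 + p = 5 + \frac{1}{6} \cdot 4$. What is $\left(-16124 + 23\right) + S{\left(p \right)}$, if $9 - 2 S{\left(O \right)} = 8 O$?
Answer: $- \frac{96643}{6} \approx -16107.0$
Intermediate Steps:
$p = \frac{8}{3}$ ($p = -3 + \left(5 + \frac{1}{6} \cdot 4\right) = -3 + \left(5 + \frac{2}{3}\right) = -3 + \frac{17}{3} = \frac{8}{3} \approx 2.6667$)
$S{\left(O \right)} = \frac{9}{2} - 4 O$ ($S{\left(O \right)} = \frac{9}{2} - \frac{8 O}{2} = \frac{9}{2} - 4 O$)
$\left(-16124 + 23\right) + S{\left(p \right)} = \left(-16124 + 23\right) + \left(\frac{9}{2} - \frac{32}{3}\right) = -16101 + \left(\frac{9}{2} - \frac{32}{3}\right) = -16101 - \frac{37}{6} = - \frac{96643}{6}$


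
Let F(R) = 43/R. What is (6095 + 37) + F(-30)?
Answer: 183917/30 ≈ 6130.6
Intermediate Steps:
(6095 + 37) + F(-30) = (6095 + 37) + 43/(-30) = 6132 + 43*(-1/30) = 6132 - 43/30 = 183917/30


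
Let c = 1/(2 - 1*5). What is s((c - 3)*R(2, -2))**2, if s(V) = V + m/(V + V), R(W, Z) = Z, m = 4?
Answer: 43681/900 ≈ 48.534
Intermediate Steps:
c = -1/3 (c = 1/(2 - 5) = 1/(-3) = -1/3 ≈ -0.33333)
s(V) = V + 2/V (s(V) = V + 4/(V + V) = V + 4/((2*V)) = V + 4*(1/(2*V)) = V + 2/V)
s((c - 3)*R(2, -2))**2 = ((-1/3 - 3)*(-2) + 2/(((-1/3 - 3)*(-2))))**2 = (-10/3*(-2) + 2/((-10/3*(-2))))**2 = (20/3 + 2/(20/3))**2 = (20/3 + 2*(3/20))**2 = (20/3 + 3/10)**2 = (209/30)**2 = 43681/900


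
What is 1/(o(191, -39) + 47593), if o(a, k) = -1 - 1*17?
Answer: 1/47575 ≈ 2.1019e-5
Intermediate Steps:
o(a, k) = -18 (o(a, k) = -1 - 17 = -18)
1/(o(191, -39) + 47593) = 1/(-18 + 47593) = 1/47575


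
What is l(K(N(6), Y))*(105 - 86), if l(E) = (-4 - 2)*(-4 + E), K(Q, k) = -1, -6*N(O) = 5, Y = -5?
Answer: 570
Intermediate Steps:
N(O) = -⅚ (N(O) = -⅙*5 = -⅚)
l(E) = 24 - 6*E (l(E) = -6*(-4 + E) = 24 - 6*E)
l(K(N(6), Y))*(105 - 86) = (24 - 6*(-1))*(105 - 86) = (24 + 6)*19 = 30*19 = 570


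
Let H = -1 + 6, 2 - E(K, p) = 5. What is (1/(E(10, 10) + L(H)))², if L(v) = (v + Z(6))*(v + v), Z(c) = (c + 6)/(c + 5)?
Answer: 121/405769 ≈ 0.00029820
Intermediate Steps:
Z(c) = (6 + c)/(5 + c)
E(K, p) = -3 (E(K, p) = 2 - 1*5 = 2 - 5 = -3)
H = 5
L(v) = 2*v*(12/11 + v) (L(v) = (v + (6 + 6)/(5 + 6))*(v + v) = (v + 12/11)*(2*v) = (12/11 + v)*(2*v) = 2*v*(12/11 + v))
(1/(E(10, 10) + L(H)))² = (1/(-3 + (2/11)*5*(12 + 11*5)))² = (1/(-3 + (2/11)*5*(12 + 55)))² = (1/(-3 + (2/11)*5*67))² = (1/(-3 + 670/11))² = (1/(637/11))² = (11/637)² = 121/405769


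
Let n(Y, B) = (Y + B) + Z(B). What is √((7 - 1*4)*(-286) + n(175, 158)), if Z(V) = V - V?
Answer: 5*I*√21 ≈ 22.913*I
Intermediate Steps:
Z(V) = 0
n(Y, B) = B + Y (n(Y, B) = (Y + B) + 0 = (B + Y) + 0 = B + Y)
√((7 - 1*4)*(-286) + n(175, 158)) = √((7 - 1*4)*(-286) + (158 + 175)) = √((7 - 4)*(-286) + 333) = √(3*(-286) + 333) = √(-858 + 333) = √(-525) = 5*I*√21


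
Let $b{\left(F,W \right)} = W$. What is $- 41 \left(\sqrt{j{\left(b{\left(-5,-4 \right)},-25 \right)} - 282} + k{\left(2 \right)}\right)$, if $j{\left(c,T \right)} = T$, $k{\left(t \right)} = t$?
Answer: $-82 - 41 i \sqrt{307} \approx -82.0 - 718.38 i$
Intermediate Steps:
$- 41 \left(\sqrt{j{\left(b{\left(-5,-4 \right)},-25 \right)} - 282} + k{\left(2 \right)}\right) = - 41 \left(\sqrt{-25 - 282} + 2\right) = - 41 \left(\sqrt{-307} + 2\right) = - 41 \left(i \sqrt{307} + 2\right) = - 41 \left(2 + i \sqrt{307}\right) = -82 - 41 i \sqrt{307}$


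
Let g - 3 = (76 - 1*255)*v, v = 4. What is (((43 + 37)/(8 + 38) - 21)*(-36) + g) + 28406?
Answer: 652887/23 ≈ 28386.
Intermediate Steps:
g = -713 (g = 3 + (76 - 1*255)*4 = 3 + (76 - 255)*4 = 3 - 179*4 = 3 - 716 = -713)
(((43 + 37)/(8 + 38) - 21)*(-36) + g) + 28406 = (((43 + 37)/(8 + 38) - 21)*(-36) - 713) + 28406 = ((80/46 - 21)*(-36) - 713) + 28406 = ((80*(1/46) - 21)*(-36) - 713) + 28406 = ((40/23 - 21)*(-36) - 713) + 28406 = (-443/23*(-36) - 713) + 28406 = (15948/23 - 713) + 28406 = -451/23 + 28406 = 652887/23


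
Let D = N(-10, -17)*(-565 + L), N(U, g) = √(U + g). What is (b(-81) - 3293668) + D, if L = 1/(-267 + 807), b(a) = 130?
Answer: -3293538 - 305099*I*√3/180 ≈ -3.2935e+6 - 2935.8*I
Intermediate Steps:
L = 1/540 ≈ 0.0018519
D = -305099*I*√3/180 (D = √(-10 - 17)*(-565 + 1/540) = √(-27)*(-305099/540) = (3*I*√3)*(-305099/540) = -305099*I*√3/180 ≈ -2935.8*I)
(b(-81) - 3293668) + D = (130 - 3293668) - 305099*I*√3/180 = -3293538 - 305099*I*√3/180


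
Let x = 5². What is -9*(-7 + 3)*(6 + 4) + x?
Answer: 385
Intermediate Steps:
x = 25
-9*(-7 + 3)*(6 + 4) + x = -9*(-7 + 3)*(6 + 4) + 25 = -(-36)*10 + 25 = -9*(-40) + 25 = 360 + 25 = 385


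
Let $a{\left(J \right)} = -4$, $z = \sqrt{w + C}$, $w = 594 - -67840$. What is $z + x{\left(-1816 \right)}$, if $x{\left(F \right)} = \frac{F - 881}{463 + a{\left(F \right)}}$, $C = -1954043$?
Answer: $- \frac{899}{153} + i \sqrt{1885609} \approx -5.8758 + 1373.2 i$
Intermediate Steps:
$w = 68434$ ($w = 594 + 67840 = 68434$)
$z = i \sqrt{1885609}$ ($z = \sqrt{68434 - 1954043} = \sqrt{-1885609} = i \sqrt{1885609} \approx 1373.2 i$)
$x{\left(F \right)} = - \frac{881}{459} + \frac{F}{459}$ ($x{\left(F \right)} = \frac{F - 881}{463 - 4} = \frac{-881 + F}{459} = \left(-881 + F\right) \frac{1}{459} = - \frac{881}{459} + \frac{F}{459}$)
$z + x{\left(-1816 \right)} = i \sqrt{1885609} + \left(- \frac{881}{459} + \frac{1}{459} \left(-1816\right)\right) = i \sqrt{1885609} - \frac{899}{153} = - \frac{899}{153} + i \sqrt{1885609}$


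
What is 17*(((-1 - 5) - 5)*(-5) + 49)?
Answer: 1768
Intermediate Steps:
17*(((-1 - 5) - 5)*(-5) + 49) = 17*((-6 - 5)*(-5) + 49) = 17*(-11*(-5) + 49) = 17*(55 + 49) = 17*104 = 1768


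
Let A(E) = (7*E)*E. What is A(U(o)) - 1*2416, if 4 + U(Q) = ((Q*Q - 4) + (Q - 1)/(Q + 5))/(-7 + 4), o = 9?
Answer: 26769/7 ≈ 3824.1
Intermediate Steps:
U(Q) = -8/3 - Q²/3 - (-1 + Q)/(3*(5 + Q)) (U(Q) = -4 + ((Q*Q - 4) + (Q - 1)/(Q + 5))/(-7 + 4) = -4 + ((Q² - 4) + (-1 + Q)/(5 + Q))/(-3) = -4 + ((-4 + Q²) + (-1 + Q)/(5 + Q))*(-⅓) = -4 + (-4 + Q² + (-1 + Q)/(5 + Q))*(-⅓) = -4 + (4/3 - Q²/3 - (-1 + Q)/(3*(5 + Q))) = -8/3 - Q²/3 - (-1 + Q)/(3*(5 + Q)))
A(E) = 7*E²
A(U(o)) - 1*2416 = 7*((-39 - 1*9³ - 9*9 - 5*9²)/(3*(5 + 9)))² - 1*2416 = 7*((⅓)*(-39 - 1*729 - 81 - 5*81)/14)² - 2416 = 7*((⅓)*(1/14)*(-39 - 729 - 81 - 405))² - 2416 = 7*((⅓)*(1/14)*(-1254))² - 2416 = 7*(-209/7)² - 2416 = 7*(43681/49) - 2416 = 43681/7 - 2416 = 26769/7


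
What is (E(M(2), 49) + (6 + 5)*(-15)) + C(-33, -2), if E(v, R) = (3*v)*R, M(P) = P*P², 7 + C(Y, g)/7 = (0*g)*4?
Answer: 962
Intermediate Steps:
C(Y, g) = -49 (C(Y, g) = -49 + 7*((0*g)*4) = -49 + 7*(0*4) = -49 + 7*0 = -49 + 0 = -49)
M(P) = P³
E(v, R) = 3*R*v
(E(M(2), 49) + (6 + 5)*(-15)) + C(-33, -2) = (3*49*2³ + (6 + 5)*(-15)) - 49 = (3*49*8 + 11*(-15)) - 49 = (1176 - 165) - 49 = 1011 - 49 = 962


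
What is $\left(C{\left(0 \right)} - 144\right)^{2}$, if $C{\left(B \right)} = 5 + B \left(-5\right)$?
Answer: $19321$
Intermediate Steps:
$C{\left(B \right)} = 5 - 5 B$
$\left(C{\left(0 \right)} - 144\right)^{2} = \left(\left(5 - 0\right) - 144\right)^{2} = \left(\left(5 + 0\right) - 144\right)^{2} = \left(5 - 144\right)^{2} = \left(-139\right)^{2} = 19321$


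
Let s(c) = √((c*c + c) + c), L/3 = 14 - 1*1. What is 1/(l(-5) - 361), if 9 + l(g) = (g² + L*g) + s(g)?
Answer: -36/19439 - √15/291585 ≈ -0.0018652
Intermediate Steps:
L = 39 (L = 3*(14 - 1*1) = 3*(14 - 1) = 3*13 = 39)
s(c) = √(c² + 2*c) (s(c) = √((c² + c) + c) = √((c + c²) + c) = √(c² + 2*c))
l(g) = -9 + g² + √(g*(2 + g)) + 39*g (l(g) = -9 + ((g² + 39*g) + √(g*(2 + g))) = -9 + (g² + √(g*(2 + g)) + 39*g) = -9 + g² + √(g*(2 + g)) + 39*g)
1/(l(-5) - 361) = 1/((-9 + (-5)² + √(-5*(2 - 5)) + 39*(-5)) - 361) = 1/((-9 + 25 + √(-5*(-3)) - 195) - 361) = 1/((-9 + 25 + √15 - 195) - 361) = 1/((-179 + √15) - 361) = 1/(-540 + √15)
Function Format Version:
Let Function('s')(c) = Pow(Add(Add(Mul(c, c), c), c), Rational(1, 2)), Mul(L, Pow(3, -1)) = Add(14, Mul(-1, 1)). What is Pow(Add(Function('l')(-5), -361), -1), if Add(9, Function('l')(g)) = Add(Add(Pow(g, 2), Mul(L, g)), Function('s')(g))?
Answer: Add(Rational(-36, 19439), Mul(Rational(-1, 291585), Pow(15, Rational(1, 2)))) ≈ -0.0018652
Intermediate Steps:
L = 39 (L = Mul(3, Add(14, Mul(-1, 1))) = Mul(3, Add(14, -1)) = Mul(3, 13) = 39)
Function('s')(c) = Pow(Add(Pow(c, 2), Mul(2, c)), Rational(1, 2)) (Function('s')(c) = Pow(Add(Add(Pow(c, 2), c), c), Rational(1, 2)) = Pow(Add(Add(c, Pow(c, 2)), c), Rational(1, 2)) = Pow(Add(Pow(c, 2), Mul(2, c)), Rational(1, 2)))
Function('l')(g) = Add(-9, Pow(g, 2), Pow(Mul(g, Add(2, g)), Rational(1, 2)), Mul(39, g)) (Function('l')(g) = Add(-9, Add(Add(Pow(g, 2), Mul(39, g)), Pow(Mul(g, Add(2, g)), Rational(1, 2)))) = Add(-9, Add(Pow(g, 2), Pow(Mul(g, Add(2, g)), Rational(1, 2)), Mul(39, g))) = Add(-9, Pow(g, 2), Pow(Mul(g, Add(2, g)), Rational(1, 2)), Mul(39, g)))
Pow(Add(Function('l')(-5), -361), -1) = Pow(Add(Add(-9, Pow(-5, 2), Pow(Mul(-5, Add(2, -5)), Rational(1, 2)), Mul(39, -5)), -361), -1) = Pow(Add(Add(-9, 25, Pow(Mul(-5, -3), Rational(1, 2)), -195), -361), -1) = Pow(Add(Add(-9, 25, Pow(15, Rational(1, 2)), -195), -361), -1) = Pow(Add(Add(-179, Pow(15, Rational(1, 2))), -361), -1) = Pow(Add(-540, Pow(15, Rational(1, 2))), -1)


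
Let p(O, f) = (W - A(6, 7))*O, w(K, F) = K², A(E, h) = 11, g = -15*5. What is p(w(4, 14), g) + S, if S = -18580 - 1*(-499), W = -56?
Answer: -19153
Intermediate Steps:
g = -75
p(O, f) = -67*O (p(O, f) = (-56 - 1*11)*O = (-56 - 11)*O = -67*O)
S = -18081 (S = -18580 + 499 = -18081)
p(w(4, 14), g) + S = -67*4² - 18081 = -67*16 - 18081 = -1072 - 18081 = -19153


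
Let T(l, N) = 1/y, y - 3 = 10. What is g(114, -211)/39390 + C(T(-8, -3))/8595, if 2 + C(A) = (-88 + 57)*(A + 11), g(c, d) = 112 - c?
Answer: -454063/11285235 ≈ -0.040235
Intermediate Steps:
y = 13 (y = 3 + 10 = 13)
T(l, N) = 1/13
C(A) = -343 - 31*A (C(A) = -2 + (-88 + 57)*(A + 11) = -2 - 31*(11 + A) = -2 + (-341 - 31*A) = -343 - 31*A)
g(114, -211)/39390 + C(T(-8, -3))/8595 = (112 - 1*114)/39390 + (-343 - 31*1/13)/8595 = (112 - 114)*(1/39390) + (-343 - 31/13)*(1/8595) = -2*1/39390 - 4490/13*1/8595 = -1/19695 - 898/22347 = -454063/11285235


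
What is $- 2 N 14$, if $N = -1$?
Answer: $28$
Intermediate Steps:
$- 2 N 14 = \left(-2\right) \left(-1\right) 14 = 2 \cdot 14 = 28$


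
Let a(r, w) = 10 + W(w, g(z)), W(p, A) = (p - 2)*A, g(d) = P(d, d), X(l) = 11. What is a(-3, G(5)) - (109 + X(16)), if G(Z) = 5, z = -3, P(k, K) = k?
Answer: -119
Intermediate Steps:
g(d) = d
W(p, A) = A*(-2 + p) (W(p, A) = (-2 + p)*A = A*(-2 + p))
a(r, w) = 16 - 3*w (a(r, w) = 10 - 3*(-2 + w) = 10 + (6 - 3*w) = 16 - 3*w)
a(-3, G(5)) - (109 + X(16)) = (16 - 3*5) - (109 + 11) = (16 - 15) - 1*120 = 1 - 120 = -119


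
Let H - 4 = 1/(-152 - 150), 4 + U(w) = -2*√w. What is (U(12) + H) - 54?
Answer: -16309/302 - 4*√3 ≈ -60.932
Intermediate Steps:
U(w) = -4 - 2*√w
H = 1207/302 (H = 4 + 1/(-152 - 150) = 4 + 1/(-302) = 4 - 1/302 = 1207/302 ≈ 3.9967)
(U(12) + H) - 54 = ((-4 - 4*√3) + 1207/302) - 54 = (-1/302 - 4*√3) - 54 = -16309/302 - 4*√3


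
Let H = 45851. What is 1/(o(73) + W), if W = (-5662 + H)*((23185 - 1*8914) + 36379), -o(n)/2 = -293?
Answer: 1/2035573436 ≈ 4.9126e-10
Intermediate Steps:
o(n) = 586 (o(n) = -2*(-293) = 586)
W = 2035572850 (W = (-5662 + 45851)*((23185 - 1*8914) + 36379) = 40189*((23185 - 8914) + 36379) = 40189*(14271 + 36379) = 40189*50650 = 2035572850)
1/(o(73) + W) = 1/(586 + 2035572850) = 1/2035573436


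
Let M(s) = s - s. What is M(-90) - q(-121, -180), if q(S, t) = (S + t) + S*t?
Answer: -21479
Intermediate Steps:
q(S, t) = S + t + S*t
M(s) = 0
M(-90) - q(-121, -180) = 0 - (-121 - 180 - 121*(-180)) = 0 - (-121 - 180 + 21780) = 0 - 1*21479 = 0 - 21479 = -21479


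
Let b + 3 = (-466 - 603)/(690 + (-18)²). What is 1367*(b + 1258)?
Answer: 1738141867/1014 ≈ 1.7141e+6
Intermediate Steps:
b = -4111/1014 (b = -3 + (-466 - 603)/(690 + (-18)²) = -3 - 1069/(690 + 324) = -3 - 1069/1014 = -4111/1014 ≈ -4.0542)
1367*(b + 1258) = 1367*(-4111/1014 + 1258) = 1367*(1271501/1014) = 1738141867/1014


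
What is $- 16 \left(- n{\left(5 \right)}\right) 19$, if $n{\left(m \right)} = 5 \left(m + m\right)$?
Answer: $15200$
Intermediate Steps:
$n{\left(m \right)} = 10 m$ ($n{\left(m \right)} = 5 \cdot 2 m = 10 m$)
$- 16 \left(- n{\left(5 \right)}\right) 19 = - 16 \left(- 10 \cdot 5\right) 19 = - 16 \left(\left(-1\right) 50\right) 19 = \left(-16\right) \left(-50\right) 19 = 800 \cdot 19 = 15200$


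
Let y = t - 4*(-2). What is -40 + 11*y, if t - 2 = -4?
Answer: 26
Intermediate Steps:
t = -2 (t = 2 - 4 = -2)
y = 6 (y = -2 - 4*(-2) = -2 + 8 = 6)
-40 + 11*y = -40 + 11*6 = -40 + 66 = 26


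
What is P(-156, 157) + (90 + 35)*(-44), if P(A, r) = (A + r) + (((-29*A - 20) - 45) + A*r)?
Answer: -25532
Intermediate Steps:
P(A, r) = -65 + r - 28*A + A*r (P(A, r) = (A + r) + (((-20 - 29*A) - 45) + A*r) = (A + r) + ((-65 - 29*A) + A*r) = (A + r) + (-65 - 29*A + A*r) = -65 + r - 28*A + A*r)
P(-156, 157) + (90 + 35)*(-44) = (-65 + 157 - 28*(-156) - 156*157) + (90 + 35)*(-44) = (-65 + 157 + 4368 - 24492) + 125*(-44) = -20032 - 5500 = -25532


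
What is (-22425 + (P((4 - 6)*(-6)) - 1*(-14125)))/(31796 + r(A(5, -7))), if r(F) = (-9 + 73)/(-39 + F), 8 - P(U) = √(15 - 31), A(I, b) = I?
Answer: -35241/135125 - 17*I/135125 ≈ -0.2608 - 0.00012581*I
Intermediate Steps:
P(U) = 8 - 4*I (P(U) = 8 - √(15 - 31) = 8 - √(-16) = 8 - 4*I)
r(F) = 64/(-39 + F)
(-22425 + (P((4 - 6)*(-6)) - 1*(-14125)))/(31796 + r(A(5, -7))) = (-22425 + ((8 - 4*I) - 1*(-14125)))/(31796 + 64/(-39 + 5)) = (-22425 + ((8 - 4*I) + 14125))/(31796 + 64/(-34)) = (-22425 + (14133 - 4*I))/(31796 + 64*(-1/34)) = (-8292 - 4*I)/(31796 - 32/17) = (-8292 - 4*I)/(540500/17) = (-8292 - 4*I)*(17/540500) = -35241/135125 - 17*I/135125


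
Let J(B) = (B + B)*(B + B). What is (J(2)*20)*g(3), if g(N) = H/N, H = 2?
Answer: 640/3 ≈ 213.33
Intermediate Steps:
J(B) = 4*B² (J(B) = (2*B)*(2*B) = 4*B²)
g(N) = 2/N
(J(2)*20)*g(3) = ((4*2²)*20)*(2/3) = ((4*4)*20)*(2*(⅓)) = (16*20)*(⅔) = 320*(⅔) = 640/3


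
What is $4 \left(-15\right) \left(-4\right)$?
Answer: $240$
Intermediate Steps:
$4 \left(-15\right) \left(-4\right) = \left(-60\right) \left(-4\right) = 240$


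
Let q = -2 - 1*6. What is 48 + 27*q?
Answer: -168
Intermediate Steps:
q = -8 (q = -2 - 6 = -8)
48 + 27*q = 48 + 27*(-8) = 48 - 216 = -168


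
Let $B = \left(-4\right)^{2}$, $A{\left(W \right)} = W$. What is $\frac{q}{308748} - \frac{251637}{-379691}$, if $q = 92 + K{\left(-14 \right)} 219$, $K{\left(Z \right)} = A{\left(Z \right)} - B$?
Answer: $\frac{37616391089}{58614418434} \approx 0.64176$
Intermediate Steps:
$B = 16$
$K{\left(Z \right)} = -16 + Z$ ($K{\left(Z \right)} = Z - 16 = -16 + Z$)
$q = -6478$ ($q = 92 + \left(-16 - 14\right) 219 = 92 - 6570 = -6478$)
$\frac{q}{308748} - \frac{251637}{-379691} = - \frac{6478}{308748} - \frac{251637}{-379691} = \left(-6478\right) \frac{1}{308748} - - \frac{251637}{379691} = - \frac{3239}{154374} + \frac{251637}{379691} = \frac{37616391089}{58614418434}$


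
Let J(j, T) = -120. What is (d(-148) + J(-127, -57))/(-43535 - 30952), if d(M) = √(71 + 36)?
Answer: 40/24829 - √107/74487 ≈ 0.0014721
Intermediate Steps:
d(M) = √107
(d(-148) + J(-127, -57))/(-43535 - 30952) = (√107 - 120)/(-43535 - 30952) = (-120 + √107)/(-74487) = (-120 + √107)*(-1/74487) = 40/24829 - √107/74487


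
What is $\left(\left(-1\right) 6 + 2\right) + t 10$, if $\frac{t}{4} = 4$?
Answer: $156$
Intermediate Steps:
$t = 16$ ($t = 4 \cdot 4 = 16$)
$\left(\left(-1\right) 6 + 2\right) + t 10 = \left(\left(-1\right) 6 + 2\right) + 16 \cdot 10 = \left(-6 + 2\right) + 160 = -4 + 160 = 156$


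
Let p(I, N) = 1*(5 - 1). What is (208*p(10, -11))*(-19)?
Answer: -15808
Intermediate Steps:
p(I, N) = 4 (p(I, N) = 1*4 = 4)
(208*p(10, -11))*(-19) = (208*4)*(-19) = 832*(-19) = -15808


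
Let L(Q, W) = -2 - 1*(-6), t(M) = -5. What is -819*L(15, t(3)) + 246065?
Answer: 242789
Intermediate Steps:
L(Q, W) = 4 (L(Q, W) = -2 + 6 = 4)
-819*L(15, t(3)) + 246065 = -819*4 + 246065 = -3276 + 246065 = 242789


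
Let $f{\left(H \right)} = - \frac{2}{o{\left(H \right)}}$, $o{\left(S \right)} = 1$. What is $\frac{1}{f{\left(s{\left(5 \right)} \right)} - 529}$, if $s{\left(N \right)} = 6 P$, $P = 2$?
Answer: $- \frac{1}{531} \approx -0.0018832$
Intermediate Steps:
$s{\left(N \right)} = 12$ ($s{\left(N \right)} = 6 \cdot 2 = 12$)
$f{\left(H \right)} = -2$ ($f{\left(H \right)} = - \frac{2}{1} = \left(-2\right) 1 = -2$)
$\frac{1}{f{\left(s{\left(5 \right)} \right)} - 529} = \frac{1}{-2 - 529} = \frac{1}{-531} = - \frac{1}{531}$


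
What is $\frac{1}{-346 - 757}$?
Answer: $- \frac{1}{1103} \approx -0.00090662$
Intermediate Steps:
$\frac{1}{-346 - 757} = \frac{1}{-1103} = - \frac{1}{1103}$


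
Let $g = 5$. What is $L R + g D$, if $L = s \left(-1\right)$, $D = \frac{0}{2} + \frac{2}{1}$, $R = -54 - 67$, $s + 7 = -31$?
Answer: $-4588$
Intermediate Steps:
$s = -38$ ($s = -7 - 31 = -38$)
$R = -121$ ($R = -54 - 67 = -121$)
$D = 2$ ($D = 0 \cdot \frac{1}{2} + 2 \cdot 1 = 0 + 2 = 2$)
$L = 38$ ($L = \left(-38\right) \left(-1\right) = 38$)
$L R + g D = 38 \left(-121\right) + 5 \cdot 2 = -4598 + 10 = -4588$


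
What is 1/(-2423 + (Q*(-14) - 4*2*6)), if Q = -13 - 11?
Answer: -1/2135 ≈ -0.00046838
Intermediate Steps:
Q = -24
1/(-2423 + (Q*(-14) - 4*2*6)) = 1/(-2423 + (-24*(-14) - 4*2*6)) = 1/(-2423 + (336 - 8*6)) = 1/(-2423 + (336 - 48)) = 1/(-2423 + 288) = 1/(-2135) = -1/2135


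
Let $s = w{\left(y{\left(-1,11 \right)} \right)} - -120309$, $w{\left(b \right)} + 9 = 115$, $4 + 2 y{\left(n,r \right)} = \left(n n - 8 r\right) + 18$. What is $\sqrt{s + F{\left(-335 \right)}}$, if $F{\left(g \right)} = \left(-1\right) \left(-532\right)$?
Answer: $\sqrt{120947} \approx 347.77$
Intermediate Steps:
$y{\left(n,r \right)} = 7 + \frac{n^{2}}{2} - 4 r$ ($y{\left(n,r \right)} = -2 + \frac{\left(n n - 8 r\right) + 18}{2} = -2 + \frac{\left(n^{2} - 8 r\right) + 18}{2} = -2 + \frac{18 + n^{2} - 8 r}{2} = -2 + \left(9 + \frac{n^{2}}{2} - 4 r\right) = 7 + \frac{n^{2}}{2} - 4 r$)
$w{\left(b \right)} = 106$ ($w{\left(b \right)} = -9 + 115 = 106$)
$F{\left(g \right)} = 532$
$s = 120415$ ($s = 106 - -120309 = 106 + 120309 = 120415$)
$\sqrt{s + F{\left(-335 \right)}} = \sqrt{120415 + 532} = \sqrt{120947}$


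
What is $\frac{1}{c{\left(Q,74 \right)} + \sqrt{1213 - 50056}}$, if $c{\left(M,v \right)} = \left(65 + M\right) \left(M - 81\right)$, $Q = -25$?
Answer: $- \frac{4240}{18026443} - \frac{27 i \sqrt{67}}{18026443} \approx -0.00023521 - 1.226 \cdot 10^{-5} i$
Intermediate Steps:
$c{\left(M,v \right)} = \left(-81 + M\right) \left(65 + M\right)$ ($c{\left(M,v \right)} = \left(65 + M\right) \left(-81 + M\right) = \left(-81 + M\right) \left(65 + M\right)$)
$\frac{1}{c{\left(Q,74 \right)} + \sqrt{1213 - 50056}} = \frac{1}{\left(-5265 + \left(-25\right)^{2} - -400\right) + \sqrt{1213 - 50056}} = \frac{1}{\left(-5265 + 625 + 400\right) + \sqrt{-48843}} = \frac{1}{-4240 + 27 i \sqrt{67}}$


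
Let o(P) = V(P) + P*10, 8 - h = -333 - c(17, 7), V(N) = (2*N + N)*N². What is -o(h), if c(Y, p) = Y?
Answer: -137651716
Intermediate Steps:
V(N) = 3*N³ (V(N) = (3*N)*N² = 3*N³)
h = 358 (h = 8 - (-333 - 1*17) = 8 - (-333 - 17) = 8 - 1*(-350) = 8 + 350 = 358)
o(P) = 3*P³ + 10*P (o(P) = 3*P³ + P*10 = 3*P³ + 10*P)
-o(h) = -358*(10 + 3*358²) = -358*(10 + 3*128164) = -358*(10 + 384492) = -358*384502 = -1*137651716 = -137651716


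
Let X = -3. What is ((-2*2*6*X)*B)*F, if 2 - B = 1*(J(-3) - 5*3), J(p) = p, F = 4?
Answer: 5760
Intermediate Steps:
B = 20 (B = 2 - (-3 - 5*3) = 2 - (-3 - 15) = 2 - (-18) = 2 - 1*(-18) = 2 + 18 = 20)
((-2*2*6*X)*B)*F = (-2*2*6*(-3)*20)*4 = (-24*(-3)*20)*4 = (-2*(-36)*20)*4 = (72*20)*4 = 1440*4 = 5760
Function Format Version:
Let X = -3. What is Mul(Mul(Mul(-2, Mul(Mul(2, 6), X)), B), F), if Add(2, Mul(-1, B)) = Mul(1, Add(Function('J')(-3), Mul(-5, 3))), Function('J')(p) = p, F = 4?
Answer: 5760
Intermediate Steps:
B = 20 (B = Add(2, Mul(-1, Mul(1, Add(-3, Mul(-5, 3))))) = Add(2, Mul(-1, Mul(1, Add(-3, -15)))) = Add(2, Mul(-1, Mul(1, -18))) = Add(2, Mul(-1, -18)) = Add(2, 18) = 20)
Mul(Mul(Mul(-2, Mul(Mul(2, 6), X)), B), F) = Mul(Mul(Mul(-2, Mul(Mul(2, 6), -3)), 20), 4) = Mul(Mul(Mul(-2, Mul(12, -3)), 20), 4) = Mul(Mul(Mul(-2, -36), 20), 4) = Mul(Mul(72, 20), 4) = Mul(1440, 4) = 5760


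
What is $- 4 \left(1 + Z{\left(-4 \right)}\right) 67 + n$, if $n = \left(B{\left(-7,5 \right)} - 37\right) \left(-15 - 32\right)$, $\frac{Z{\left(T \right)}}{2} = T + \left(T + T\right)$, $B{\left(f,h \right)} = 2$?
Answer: $7809$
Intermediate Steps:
$Z{\left(T \right)} = 6 T$ ($Z{\left(T \right)} = 2 \left(T + \left(T + T\right)\right) = 2 \left(T + 2 T\right) = 2 \cdot 3 T = 6 T$)
$n = 1645$ ($n = \left(2 - 37\right) \left(-15 - 32\right) = \left(-35\right) \left(-47\right) = 1645$)
$- 4 \left(1 + Z{\left(-4 \right)}\right) 67 + n = - 4 \left(1 + 6 \left(-4\right)\right) 67 + 1645 = - 4 \left(1 - 24\right) 67 + 1645 = \left(-4\right) \left(-23\right) 67 + 1645 = 92 \cdot 67 + 1645 = 6164 + 1645 = 7809$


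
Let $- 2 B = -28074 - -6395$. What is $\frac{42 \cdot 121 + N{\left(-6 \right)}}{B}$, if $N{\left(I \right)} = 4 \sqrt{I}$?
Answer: $\frac{1452}{3097} + \frac{8 i \sqrt{6}}{21679} \approx 0.46884 + 0.00090391 i$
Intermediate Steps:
$B = \frac{21679}{2}$ ($B = - \frac{-28074 - -6395}{2} = - \frac{-28074 + 6395}{2} = \left(- \frac{1}{2}\right) \left(-21679\right) = \frac{21679}{2} \approx 10840.0$)
$\frac{42 \cdot 121 + N{\left(-6 \right)}}{B} = \frac{42 \cdot 121 + 4 \sqrt{-6}}{\frac{21679}{2}} = \left(5082 + 4 i \sqrt{6}\right) \frac{2}{21679} = \frac{1452}{3097} + \frac{8 i \sqrt{6}}{21679}$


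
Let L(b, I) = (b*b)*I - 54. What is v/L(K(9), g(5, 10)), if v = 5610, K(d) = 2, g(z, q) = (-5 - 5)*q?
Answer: -2805/227 ≈ -12.357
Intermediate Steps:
g(z, q) = -10*q
L(b, I) = -54 + I*b² (L(b, I) = b²*I - 54 = I*b² - 54 = -54 + I*b²)
v/L(K(9), g(5, 10)) = 5610/(-54 - 10*10*2²) = 5610/(-54 - 100*4) = 5610/(-54 - 400) = 5610/(-454) = 5610*(-1/454) = -2805/227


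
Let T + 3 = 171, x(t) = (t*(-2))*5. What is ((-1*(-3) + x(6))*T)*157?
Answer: -1503432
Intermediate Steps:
x(t) = -10*t (x(t) = -2*t*5 = -10*t)
T = 168 (T = -3 + 171 = 168)
((-1*(-3) + x(6))*T)*157 = ((-1*(-3) - 10*6)*168)*157 = ((3 - 60)*168)*157 = -57*168*157 = -9576*157 = -1503432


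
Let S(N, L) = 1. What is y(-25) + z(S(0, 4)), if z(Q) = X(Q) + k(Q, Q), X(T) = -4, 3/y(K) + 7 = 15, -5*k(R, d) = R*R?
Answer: -153/40 ≈ -3.8250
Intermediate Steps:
k(R, d) = -R²/5 (k(R, d) = -R*R/5 = -R²/5)
y(K) = 3/8 (y(K) = 3/(-7 + 15) = 3/8)
z(Q) = -4 - Q²/5
y(-25) + z(S(0, 4)) = 3/8 + (-4 - ⅕*1²) = 3/8 + (-4 - ⅕*1) = 3/8 + (-4 - ⅕) = 3/8 - 21/5 = -153/40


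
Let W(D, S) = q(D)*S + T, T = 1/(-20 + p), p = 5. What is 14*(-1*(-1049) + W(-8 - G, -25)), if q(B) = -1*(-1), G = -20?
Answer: 215026/15 ≈ 14335.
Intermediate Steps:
q(B) = 1
T = -1/15 (T = 1/(-20 + 5) = 1/(-15) = -1/15 ≈ -0.066667)
W(D, S) = -1/15 + S (W(D, S) = 1*S - 1/15 = S - 1/15 = -1/15 + S)
14*(-1*(-1049) + W(-8 - G, -25)) = 14*(-1*(-1049) + (-1/15 - 25)) = 14*(1049 - 376/15) = 14*(15359/15) = 215026/15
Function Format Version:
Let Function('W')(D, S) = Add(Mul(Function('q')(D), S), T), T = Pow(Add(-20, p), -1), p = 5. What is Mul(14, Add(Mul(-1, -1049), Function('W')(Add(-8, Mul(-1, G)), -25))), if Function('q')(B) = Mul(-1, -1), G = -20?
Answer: Rational(215026, 15) ≈ 14335.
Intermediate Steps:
Function('q')(B) = 1
T = Rational(-1, 15) (T = Pow(Add(-20, 5), -1) = Pow(-15, -1) = Rational(-1, 15) ≈ -0.066667)
Function('W')(D, S) = Add(Rational(-1, 15), S) (Function('W')(D, S) = Add(Mul(1, S), Rational(-1, 15)) = Add(S, Rational(-1, 15)) = Add(Rational(-1, 15), S))
Mul(14, Add(Mul(-1, -1049), Function('W')(Add(-8, Mul(-1, G)), -25))) = Mul(14, Add(Mul(-1, -1049), Add(Rational(-1, 15), -25))) = Mul(14, Add(1049, Rational(-376, 15))) = Mul(14, Rational(15359, 15)) = Rational(215026, 15)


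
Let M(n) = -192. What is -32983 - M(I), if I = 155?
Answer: -32791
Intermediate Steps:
-32983 - M(I) = -32983 - 1*(-192) = -32983 + 192 = -32791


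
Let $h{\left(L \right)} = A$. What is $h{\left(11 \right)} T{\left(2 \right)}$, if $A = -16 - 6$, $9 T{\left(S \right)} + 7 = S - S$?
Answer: $\frac{154}{9} \approx 17.111$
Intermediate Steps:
$T{\left(S \right)} = - \frac{7}{9}$ ($T{\left(S \right)} = - \frac{7}{9} + \frac{S - S}{9} = - \frac{7}{9} + \frac{1}{9} \cdot 0 = - \frac{7}{9} + 0 = - \frac{7}{9}$)
$A = -22$
$h{\left(L \right)} = -22$
$h{\left(11 \right)} T{\left(2 \right)} = \left(-22\right) \left(- \frac{7}{9}\right) = \frac{154}{9}$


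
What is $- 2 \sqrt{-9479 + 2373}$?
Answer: $- 2 i \sqrt{7106} \approx - 168.59 i$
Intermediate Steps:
$- 2 \sqrt{-9479 + 2373} = - 2 \sqrt{-7106} = - 2 i \sqrt{7106}$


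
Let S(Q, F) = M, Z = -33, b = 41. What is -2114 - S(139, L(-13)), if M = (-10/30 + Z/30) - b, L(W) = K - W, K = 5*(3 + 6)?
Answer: -62147/30 ≈ -2071.6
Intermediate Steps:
K = 45 (K = 5*9 = 45)
L(W) = 45 - W
M = -1273/30 (M = (-10/30 - 33/30) - 1*41 = (-10*1/30 - 33*1/30) - 41 = (-⅓ - 11/10) - 41 = -43/30 - 41 = -1273/30 ≈ -42.433)
S(Q, F) = -1273/30
-2114 - S(139, L(-13)) = -2114 - 1*(-1273/30) = -2114 + 1273/30 = -62147/30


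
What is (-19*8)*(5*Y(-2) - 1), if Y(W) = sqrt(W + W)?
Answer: 152 - 1520*I ≈ 152.0 - 1520.0*I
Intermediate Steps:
Y(W) = sqrt(2)*sqrt(W) (Y(W) = sqrt(2*W) = sqrt(2)*sqrt(W))
(-19*8)*(5*Y(-2) - 1) = (-19*8)*(5*(sqrt(2)*sqrt(-2)) - 1) = -152*(5*(sqrt(2)*(I*sqrt(2))) - 1) = -152*(5*(2*I) - 1) = -152*(10*I - 1) = -152*(-1 + 10*I) = 152 - 1520*I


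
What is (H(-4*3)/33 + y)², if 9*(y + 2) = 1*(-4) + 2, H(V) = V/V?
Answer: 47089/9801 ≈ 4.8045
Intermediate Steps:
H(V) = 1
y = -20/9 (y = -2 + (1*(-4) + 2)/9 = -2 + (-4 + 2)/9 = -2 + (⅑)*(-2) = -2 - 2/9 = -20/9 ≈ -2.2222)
(H(-4*3)/33 + y)² = (1/33 - 20/9)² = (-217/99)² = 47089/9801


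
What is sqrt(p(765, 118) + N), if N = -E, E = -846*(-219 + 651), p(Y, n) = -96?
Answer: 8*sqrt(5709) ≈ 604.46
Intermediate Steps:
E = -365472 (E = -846*432 = -365472)
N = 365472 (N = -1*(-365472) = 365472)
sqrt(p(765, 118) + N) = sqrt(-96 + 365472) = sqrt(365376) = 8*sqrt(5709)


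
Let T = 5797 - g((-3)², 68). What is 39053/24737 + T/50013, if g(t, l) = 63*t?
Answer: 2082532199/1237171581 ≈ 1.6833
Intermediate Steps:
T = 5230 (T = 5797 - 63*(-3)² = 5797 - 63*9 = 5797 - 1*567 = 5797 - 567 = 5230)
39053/24737 + T/50013 = 39053/24737 + 5230/50013 = 2082532199/1237171581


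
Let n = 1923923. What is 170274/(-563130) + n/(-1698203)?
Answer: -228763096102/159384842565 ≈ -1.4353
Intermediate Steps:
170274/(-563130) + n/(-1698203) = 170274/(-563130) + 1923923/(-1698203) = 170274*(-1/563130) + 1923923*(-1/1698203) = -28379/93855 - 1923923/1698203 = -228763096102/159384842565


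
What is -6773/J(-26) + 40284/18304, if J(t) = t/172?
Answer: 205042327/4576 ≈ 44808.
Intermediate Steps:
J(t) = t/172 (J(t) = t*(1/172) = t/172)
-6773/J(-26) + 40284/18304 = -6773/((1/172)*(-26)) + 40284/18304 = -6773/(-13/86) + 40284*(1/18304) = -6773*(-86/13) + 10071/4576 = 44806 + 10071/4576 = 205042327/4576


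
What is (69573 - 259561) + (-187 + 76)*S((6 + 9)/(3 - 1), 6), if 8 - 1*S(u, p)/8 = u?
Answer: -190432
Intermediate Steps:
S(u, p) = 64 - 8*u
(69573 - 259561) + (-187 + 76)*S((6 + 9)/(3 - 1), 6) = (69573 - 259561) + (-187 + 76)*(64 - 8*(6 + 9)/(3 - 1)) = -189988 - 111*(64 - 120/2) = -189988 - 111*(64 - 8*15/2) = -189988 - 111*(64 - 60) = -189988 - 111*4 = -189988 - 444 = -190432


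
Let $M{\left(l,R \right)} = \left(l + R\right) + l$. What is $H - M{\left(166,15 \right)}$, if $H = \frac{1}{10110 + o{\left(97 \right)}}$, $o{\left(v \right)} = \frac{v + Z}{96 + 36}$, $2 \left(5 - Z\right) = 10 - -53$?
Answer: $- \frac{308735181}{889727} \approx -347.0$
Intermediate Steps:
$Z = - \frac{53}{2}$ ($Z = 5 - \frac{10 - -53}{2} = 5 - \frac{10 + 53}{2} = 5 - \frac{63}{2} = - \frac{53}{2} \approx -26.5$)
$o{\left(v \right)} = - \frac{53}{264} + \frac{v}{132}$ ($o{\left(v \right)} = \frac{v - \frac{53}{2}}{96 + 36} = \frac{- \frac{53}{2} + v}{132} = \left(- \frac{53}{2} + v\right) \frac{1}{132} = - \frac{53}{264} + \frac{v}{132}$)
$M{\left(l,R \right)} = R + 2 l$ ($M{\left(l,R \right)} = \left(R + l\right) + l = R + 2 l$)
$H = \frac{88}{889727}$ ($H = \frac{1}{10110 + \left(- \frac{53}{264} + \frac{1}{132} \cdot 97\right)} = \frac{1}{10110 + \left(- \frac{53}{264} + \frac{97}{132}\right)} = \frac{1}{10110 + \frac{47}{88}} = \frac{1}{\frac{889727}{88}} = \frac{88}{889727} \approx 9.8907 \cdot 10^{-5}$)
$H - M{\left(166,15 \right)} = \frac{88}{889727} - \left(15 + 2 \cdot 166\right) = \frac{88}{889727} - \left(15 + 332\right) = \frac{88}{889727} - 347 = - \frac{308735181}{889727}$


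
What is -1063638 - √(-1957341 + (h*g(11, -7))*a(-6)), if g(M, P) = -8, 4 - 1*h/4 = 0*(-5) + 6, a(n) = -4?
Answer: -1063638 - I*√1957597 ≈ -1.0636e+6 - 1399.1*I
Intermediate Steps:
h = -8 (h = 16 - 4*(0*(-5) + 6) = 16 - 4*(0 + 6) = 16 - 4*6 = 16 - 24 = -8)
-1063638 - √(-1957341 + (h*g(11, -7))*a(-6)) = -1063638 - √(-1957341 - 8*(-8)*(-4)) = -1063638 - √(-1957341 + 64*(-4)) = -1063638 - √(-1957341 - 256) = -1063638 - √(-1957597) = -1063638 - I*√1957597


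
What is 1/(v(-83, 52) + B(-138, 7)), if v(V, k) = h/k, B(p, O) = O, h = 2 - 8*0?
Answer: 26/183 ≈ 0.14208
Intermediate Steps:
h = 2 (h = 2 + 0 = 2)
v(V, k) = 2/k
1/(v(-83, 52) + B(-138, 7)) = 1/(2/52 + 7) = 1/(2*(1/52) + 7) = 1/(1/26 + 7) = 1/(183/26) = 26/183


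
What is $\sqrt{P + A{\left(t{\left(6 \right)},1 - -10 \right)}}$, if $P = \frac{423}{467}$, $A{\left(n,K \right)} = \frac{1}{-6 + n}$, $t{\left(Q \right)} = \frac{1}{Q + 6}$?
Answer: $\frac{\sqrt{809992353}}{33157} \approx 0.85835$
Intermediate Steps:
$t{\left(Q \right)} = \frac{1}{6 + Q}$
$P = \frac{423}{467}$ ($P = 423 \cdot \frac{1}{467} = \frac{423}{467} \approx 0.90578$)
$\sqrt{P + A{\left(t{\left(6 \right)},1 - -10 \right)}} = \sqrt{\frac{423}{467} + \frac{1}{-6 + \frac{1}{6 + 6}}} = \sqrt{\frac{423}{467} + \frac{1}{-6 + \frac{1}{12}}} = \sqrt{\frac{423}{467} + \frac{1}{- \frac{71}{12}}} = \sqrt{\frac{423}{467} - \frac{12}{71}} = \sqrt{\frac{24429}{33157}} = \frac{\sqrt{809992353}}{33157}$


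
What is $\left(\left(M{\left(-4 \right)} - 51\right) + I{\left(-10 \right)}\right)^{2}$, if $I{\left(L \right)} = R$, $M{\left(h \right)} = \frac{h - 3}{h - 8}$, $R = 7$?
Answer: $\frac{271441}{144} \approx 1885.0$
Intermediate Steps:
$M{\left(h \right)} = \frac{-3 + h}{-8 + h}$
$I{\left(L \right)} = 7$
$\left(\left(M{\left(-4 \right)} - 51\right) + I{\left(-10 \right)}\right)^{2} = \left(\left(\frac{-3 - 4}{-8 - 4} - 51\right) + 7\right)^{2} = \left(\left(\frac{1}{-12} \left(-7\right) - 51\right) + 7\right)^{2} = \left(\left(\left(- \frac{1}{12}\right) \left(-7\right) - 51\right) + 7\right)^{2} = \left(\left(\frac{7}{12} - 51\right) + 7\right)^{2} = \left(- \frac{605}{12} + 7\right)^{2} = \left(- \frac{521}{12}\right)^{2} = \frac{271441}{144}$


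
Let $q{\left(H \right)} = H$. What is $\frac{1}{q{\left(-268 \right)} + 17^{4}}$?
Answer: $\frac{1}{83253} \approx 1.2012 \cdot 10^{-5}$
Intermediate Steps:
$\frac{1}{q{\left(-268 \right)} + 17^{4}} = \frac{1}{-268 + 17^{4}} = \frac{1}{-268 + 83521} = \frac{1}{83253}$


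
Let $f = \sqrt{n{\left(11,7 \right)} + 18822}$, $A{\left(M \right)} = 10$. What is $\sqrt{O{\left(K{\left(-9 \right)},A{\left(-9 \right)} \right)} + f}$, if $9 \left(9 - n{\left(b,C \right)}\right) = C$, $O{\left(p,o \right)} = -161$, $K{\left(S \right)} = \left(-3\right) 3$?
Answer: $\frac{\sqrt{-1449 + 48 \sqrt{662}}}{3} \approx 4.8761 i$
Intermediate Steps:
$K{\left(S \right)} = -9$
$n{\left(b,C \right)} = 9 - \frac{C}{9}$
$f = \frac{16 \sqrt{662}}{3}$ ($f = \sqrt{\left(9 - \frac{7}{9}\right) + 18822} = \sqrt{\frac{74}{9} + 18822} = \sqrt{\frac{169472}{9}} = \frac{16 \sqrt{662}}{3} \approx 137.22$)
$\sqrt{O{\left(K{\left(-9 \right)},A{\left(-9 \right)} \right)} + f} = \sqrt{-161 + \frac{16 \sqrt{662}}{3}}$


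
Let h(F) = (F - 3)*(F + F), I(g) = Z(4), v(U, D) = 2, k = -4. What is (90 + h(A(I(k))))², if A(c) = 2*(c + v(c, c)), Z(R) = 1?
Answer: 15876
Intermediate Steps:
I(g) = 1
A(c) = 4 + 2*c (A(c) = 2*(c + 2) = 2*(2 + c) = 4 + 2*c)
h(F) = 2*F*(-3 + F) (h(F) = (-3 + F)*(2*F) = 2*F*(-3 + F))
(90 + h(A(I(k))))² = (90 + 2*(4 + 2*1)*(-3 + (4 + 2*1)))² = (90 + 2*(4 + 2)*(-3 + (4 + 2)))² = (90 + 2*6*(-3 + 6))² = (90 + 2*6*3)² = (90 + 36)² = 126² = 15876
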